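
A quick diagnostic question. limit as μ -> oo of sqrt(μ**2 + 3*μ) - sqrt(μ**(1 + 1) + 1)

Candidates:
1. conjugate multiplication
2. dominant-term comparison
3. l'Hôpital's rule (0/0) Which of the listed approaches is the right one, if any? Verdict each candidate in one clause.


Technique: conjugate multiplication — neither sqrt(μ**2 + 3*μ) nor sqrt(μ**(1 + 1) + 1) converges alone, so rewrite their difference as a conjugate-rationalized quotient first.
- conjugate multiplication — yes — fits the structure here.
- dominant-term comparison: this limit is not decided by comparing leading-term growth at infinity.
- l'Hôpital's rule (0/0): no quotient structure at all: the clash is ∞ minus ∞, which rationalizing converts into a tractable ratio.


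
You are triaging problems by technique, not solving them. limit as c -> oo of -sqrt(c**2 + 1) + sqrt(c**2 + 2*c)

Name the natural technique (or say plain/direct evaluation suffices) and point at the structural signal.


Verdict: conjugate multiplication — both pieces blow up but their difference is finite; the conjugate trick rationalizes sqrt(c**2 + 2*c) - sqrt(c**2 + 1).


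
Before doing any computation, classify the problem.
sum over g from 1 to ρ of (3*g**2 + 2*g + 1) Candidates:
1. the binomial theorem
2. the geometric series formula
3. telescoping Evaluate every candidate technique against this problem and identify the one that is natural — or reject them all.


Verdict: no special technique — Faulhaber territory: sum each constant-multiple power of g with its closed-form formula, no trick required.
- the binomial theorem — the terms do not reassemble into a binomial power.
- the geometric series formula — there is no constant term-to-term ratio.
- telescoping — the terms as presented offer no neighboring cancellation — a telescoping rewrite may exist, but the displayed structure does not hand one over.


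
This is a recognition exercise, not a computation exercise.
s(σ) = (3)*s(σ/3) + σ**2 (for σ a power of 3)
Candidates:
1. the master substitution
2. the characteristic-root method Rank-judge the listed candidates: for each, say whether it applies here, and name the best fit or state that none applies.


Verdict: the master substitution — the argument σ/3 divides the index by 3; the standard σ = 3^m substitution converts it to a constant-shift recurrence.
- the master substitution — a fit — the right tool for this form.
- the characteristic-root method: the recursion divides its index rather than shifting it — outside the constant-shift family the root method covers.


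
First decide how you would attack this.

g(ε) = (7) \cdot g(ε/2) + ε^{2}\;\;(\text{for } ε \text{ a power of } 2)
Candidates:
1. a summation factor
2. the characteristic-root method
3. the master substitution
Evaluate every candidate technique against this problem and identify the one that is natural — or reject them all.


Technique: the master substitution — treat m = log base 2 of ε as the new clock: one recursion step advances m by one while ε scales by 2.
- a summation factor: a divided-index call is outside the fixed-shift first-order family a summation factor normalizes.
- the characteristic-root method: a divided-index call is not the fixed-shift linear shape that characteristic roots solve.
- the master substitution: applicable, and directly so.


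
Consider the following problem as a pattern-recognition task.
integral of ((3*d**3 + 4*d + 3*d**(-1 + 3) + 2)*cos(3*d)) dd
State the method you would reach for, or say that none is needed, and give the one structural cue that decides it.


Verdict: integration by parts — a polynomial (3*d**3 + 4*d + 3*d**(-1 + 3) + 2) against the kernel cos(3*d) is the signature bounded-ladder case for integration by parts.


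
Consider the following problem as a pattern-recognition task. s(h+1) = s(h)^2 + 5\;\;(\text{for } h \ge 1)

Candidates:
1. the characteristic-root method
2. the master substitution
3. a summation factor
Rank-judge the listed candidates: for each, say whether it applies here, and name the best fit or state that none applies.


Best approach: no special technique — each new value is a nonlinear function of earlier ones — scaling arguments and superposition both fail.
- the characteristic-root method — the recursion is nonlinear in the sequence values, so no linear-modes ansatz applies.
- the master substitution: there is no divide-the-index recursive argument.
- a summation factor: the recursion is nonlinear — outside the first-order linear family a summation factor addresses.


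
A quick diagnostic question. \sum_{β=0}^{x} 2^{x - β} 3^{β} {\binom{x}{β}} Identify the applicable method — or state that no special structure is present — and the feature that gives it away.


Verdict: the binomial theorem — terms weighting {\binom{x}{β}} against matched powers of 3 and 2 reassemble into (3 + 2)^x by the binomial theorem.


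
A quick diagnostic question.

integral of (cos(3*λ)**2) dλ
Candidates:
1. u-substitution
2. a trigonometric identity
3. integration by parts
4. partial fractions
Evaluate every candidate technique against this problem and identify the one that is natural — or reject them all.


Technique: a trigonometric identity — the even trigonometric power cos(3*λ)**2 reduces by a double-angle identity before any integration is attempted.
- u-substitution — no subexpression of the integrand serves as a whole-integral substitution inner — individual terms may offer their own, but none carries its derivative as a factor of the full integrand; a working change of variable would have to be constructed from outside the expression.
- a trigonometric identity: yes — fits the structure here.
- integration by parts — not the natural route: no polynomial-kernel product appears — a recursive parts reduction of the trigonometric product exists, but the identity rewrite is direct.
- partial fractions — there is no rational-function structure to decompose.


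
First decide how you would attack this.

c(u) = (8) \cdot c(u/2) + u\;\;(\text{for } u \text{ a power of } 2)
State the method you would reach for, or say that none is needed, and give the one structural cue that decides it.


Method: the master substitution — treat m = log base 2 of u as the new clock: one recursion step advances m by one while u scales by 2.


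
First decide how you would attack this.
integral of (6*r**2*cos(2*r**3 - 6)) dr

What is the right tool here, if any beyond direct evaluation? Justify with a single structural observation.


Diagnosis: u-substitution — collected, the integrand has one factor that is, up to a constant, the derivative of an inner expression the rest depends on — substitute for that inner expression.


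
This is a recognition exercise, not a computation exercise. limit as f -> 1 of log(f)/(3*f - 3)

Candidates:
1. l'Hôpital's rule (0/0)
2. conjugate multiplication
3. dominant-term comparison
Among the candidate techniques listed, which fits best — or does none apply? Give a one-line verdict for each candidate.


Method: l'Hôpital's rule (0/0) — substituting 1 gives 0 over 0; differentiate top and bottom once and re-evaluate. Known elementary limits would finish this too — the rule just bypasses the case analysis.
- l'Hôpital's rule (0/0): applies; the problem has the shape this method handles.
- conjugate multiplication: no difference of divergent radicals appears, so rationalizing has nothing to cancel.
- dominant-term comparison: this limit is not decided by comparing polynomial growth at infinity.


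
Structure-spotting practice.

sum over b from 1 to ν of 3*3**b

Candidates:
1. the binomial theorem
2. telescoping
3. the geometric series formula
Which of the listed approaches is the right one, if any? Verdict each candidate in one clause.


Diagnosis: the geometric series formula — the ratio of consecutive terms is the constant 3, independent of the index — a geometric sum.
- the binomial theorem: the summand does not match any term pattern of an expanded binomial power.
- telescoping: neither a shifted-difference shape nor integer-spaced poles are present.
- the geometric series formula: applicable, and directly so.


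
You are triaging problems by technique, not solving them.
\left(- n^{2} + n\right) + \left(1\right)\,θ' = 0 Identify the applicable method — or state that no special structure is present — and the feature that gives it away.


Diagnosis: no special technique — solved for the derivative, no θ appears — this is antidifferentiation in n wearing ODE clothing.


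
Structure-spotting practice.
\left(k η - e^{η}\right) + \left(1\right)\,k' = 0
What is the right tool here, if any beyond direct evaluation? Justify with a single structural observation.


Diagnosis: a linear integrating factor — first power of k, nonzero forcing: the integrating-factor recipe applies verbatim with p = η.


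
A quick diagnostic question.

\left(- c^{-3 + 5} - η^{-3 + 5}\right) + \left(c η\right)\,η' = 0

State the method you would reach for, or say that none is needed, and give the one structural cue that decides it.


Verdict: the homogeneous substitution — the slope is degree-zero homogeneous: the ratio substitution v = η/c collapses it. This doubles as a Bernoulli equation in the unknown as written; the homogeneous route needs no setup at all.


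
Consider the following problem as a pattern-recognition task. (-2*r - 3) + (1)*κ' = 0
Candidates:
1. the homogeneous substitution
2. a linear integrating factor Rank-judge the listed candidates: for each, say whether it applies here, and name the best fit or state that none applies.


Verdict: no special technique — solved for the derivative, no κ appears — this is antidifferentiation in r wearing ODE clothing.
- the homogeneous substitution — the ratio of the variables does not determine the slope.
- a linear integrating factor: with the unknown absent the integrating factor is a formality; direct integration is the working structure.


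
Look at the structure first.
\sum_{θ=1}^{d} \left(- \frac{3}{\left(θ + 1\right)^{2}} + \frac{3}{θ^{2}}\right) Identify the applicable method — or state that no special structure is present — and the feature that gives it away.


Verdict: telescoping — this sum is a zipper: each term contributes \frac{3}{θ^{2}} and removes the next index's value, which the following term puts back, closing term by term.


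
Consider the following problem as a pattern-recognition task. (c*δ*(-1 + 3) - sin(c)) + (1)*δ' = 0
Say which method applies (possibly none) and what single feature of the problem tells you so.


Method: a linear integrating factor — linear in the unknown with genuine forcing: multiply through by the exponential of the integrated coefficient and the left side closes into one derivative.


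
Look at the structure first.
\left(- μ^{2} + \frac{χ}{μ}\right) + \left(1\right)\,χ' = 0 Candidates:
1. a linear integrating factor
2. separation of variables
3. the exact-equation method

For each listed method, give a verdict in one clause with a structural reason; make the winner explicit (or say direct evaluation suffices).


Technique: a linear integrating factor — linear in the unknown with genuine forcing: multiply through by the exponential of the integrated coefficient and the left side closes into one derivative.
- a linear integrating factor — yes, a natural case for it.
- separation of variables — no division isolates the independent variable from the unknown.
- the exact-equation method — the mixed-partials test fails on this split — it is not an exact differential as presented.


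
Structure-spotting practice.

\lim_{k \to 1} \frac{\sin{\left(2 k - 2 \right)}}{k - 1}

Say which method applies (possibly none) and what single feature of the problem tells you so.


Best approach: l'Hôpital's rule (0/0) — plug in 1: top and bottom both hit zero, so differentiate each and retry. Known elementary limits would finish this too — the rule just bypasses the case analysis.


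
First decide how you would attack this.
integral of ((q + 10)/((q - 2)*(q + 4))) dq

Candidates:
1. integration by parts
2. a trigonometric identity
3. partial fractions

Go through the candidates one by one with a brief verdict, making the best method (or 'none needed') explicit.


Technique: partial fractions — a proper rational integrand whose denominator splits into simpler factors — decompose into partial fractions first.
- integration by parts: no split into a nonconstant polynomial times one of the standard kernels — exp, sine, or cosine of a linear argument, or a logarithm — applies here.
- a trigonometric identity — no sine or cosine appears, so there is nothing for a trigonometric identity to act on.
- partial fractions: applicable, and directly so.


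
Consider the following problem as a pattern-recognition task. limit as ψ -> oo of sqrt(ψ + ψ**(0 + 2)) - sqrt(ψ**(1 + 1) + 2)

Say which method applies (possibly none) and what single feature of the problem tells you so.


Diagnosis: conjugate multiplication — divergence minus divergence hides a finite answer — expose it by pairing sqrt(ψ + ψ**(0 + 2)) - sqrt(ψ**(1 + 1) + 2) with its conjugate.


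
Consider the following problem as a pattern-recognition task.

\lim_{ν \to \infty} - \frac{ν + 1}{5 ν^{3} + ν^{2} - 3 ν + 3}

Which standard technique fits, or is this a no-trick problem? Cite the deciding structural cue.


Verdict: dominant-term comparison — growth-rate triage: the leading powers of ν decide the limit, everything else is noise. Differentiating the expression as a single quotient would eventually settle it as well; matching dominant growth settles it immediately.


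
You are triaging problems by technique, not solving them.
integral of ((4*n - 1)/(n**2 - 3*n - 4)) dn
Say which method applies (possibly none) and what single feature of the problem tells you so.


Technique: partial fractions — once n**2 - 3*n - 4 is factored, each root contributes a simple-fraction term; integrate them one at a time.


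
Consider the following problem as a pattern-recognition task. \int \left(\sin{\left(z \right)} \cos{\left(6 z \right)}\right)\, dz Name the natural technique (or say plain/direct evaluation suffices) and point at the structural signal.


Diagnosis: a trigonometric identity — mixed-frequency products such as \sin{\left(z \right)} \cos{\left(6 z \right)} are designed for the product-to-sum formula.


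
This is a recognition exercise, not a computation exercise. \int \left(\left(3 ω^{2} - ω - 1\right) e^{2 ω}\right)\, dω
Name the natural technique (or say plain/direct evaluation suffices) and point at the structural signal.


Verdict: integration by parts — a polynomial factor 3 ω^{2} - ω - 1 multiplies e^{2 ω}; differentiating 3 ω^{2} - ω - 1 lowers its degree while e^{2 ω} integrates cleanly, so parts wins.


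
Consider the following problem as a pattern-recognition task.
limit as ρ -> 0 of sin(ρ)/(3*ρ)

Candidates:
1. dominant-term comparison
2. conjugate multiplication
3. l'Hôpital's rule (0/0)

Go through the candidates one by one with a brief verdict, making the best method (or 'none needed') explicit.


Method: l'Hôpital's rule (0/0) — substituting 0 gives 0 over 0; differentiate top and bottom once and re-evaluate. A local series expansion at the point resolves it as well; the rule is the packaged version of that step.
- dominant-term comparison: no dominant power emerges to decide the limit by degree comparison.
- conjugate multiplication: the conjugate move applies to radical differences, which this is not.
- l'Hôpital's rule (0/0) — applicable, and directly so.


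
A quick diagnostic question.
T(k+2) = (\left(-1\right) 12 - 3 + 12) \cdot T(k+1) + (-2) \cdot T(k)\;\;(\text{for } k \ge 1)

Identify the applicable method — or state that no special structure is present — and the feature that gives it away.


Method: the characteristic-root method — because shifting k leaves the equation's coefficients unchanged, exponential trials reduce it to algebra.


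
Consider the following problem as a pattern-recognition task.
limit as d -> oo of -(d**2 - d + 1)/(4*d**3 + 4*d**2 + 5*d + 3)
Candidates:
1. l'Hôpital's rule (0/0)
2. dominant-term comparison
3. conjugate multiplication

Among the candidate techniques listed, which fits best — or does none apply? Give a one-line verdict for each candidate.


Technique: dominant-term comparison — divide by the highest power of d present: lower-order terms vanish and the dominant ratio remains.
- l'Hôpital's rule (0/0): viewed as a single quotient this runs to ∞/∞, not the 0/0 clash this candidate addresses; an at-infinity variant of the rule would resolve it, but comparing leading growth reads the answer without differentiating.
- dominant-term comparison — applies; the problem has the shape this method handles.
- conjugate multiplication — there is no infinity-minus-infinity radical difference to rationalize.


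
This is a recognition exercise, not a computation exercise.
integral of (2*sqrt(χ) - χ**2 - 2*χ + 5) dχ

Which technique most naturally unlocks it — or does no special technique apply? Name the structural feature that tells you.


Diagnosis: no special technique — nothing composite, nothing rational, nothing trigonometric — each constant-multiple power of χ integrates by the power rule alone.


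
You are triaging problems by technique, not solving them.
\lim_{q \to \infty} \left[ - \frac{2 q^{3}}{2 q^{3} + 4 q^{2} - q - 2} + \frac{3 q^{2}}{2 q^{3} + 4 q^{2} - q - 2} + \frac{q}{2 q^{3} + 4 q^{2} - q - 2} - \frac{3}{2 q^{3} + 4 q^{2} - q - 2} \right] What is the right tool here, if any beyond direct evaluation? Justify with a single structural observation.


Best approach: dominant-term comparison — growth-rate triage: the leading powers of q decide the limit, everything else is noise. Viewed as a single quotient this is an ∞/∞ form — an at-infinity application of l'Hôpital's rule would also resolve it; comparing leading growth reads the answer without differentiating.


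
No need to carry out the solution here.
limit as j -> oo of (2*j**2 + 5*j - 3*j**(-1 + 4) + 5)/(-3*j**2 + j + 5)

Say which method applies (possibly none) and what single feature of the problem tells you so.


Technique: dominant-term comparison — at large j only the top-degree terms survive; compare the leading terms and the limit falls out. Differentiating the expression as a single quotient would eventually settle it as well; matching dominant growth settles it immediately.


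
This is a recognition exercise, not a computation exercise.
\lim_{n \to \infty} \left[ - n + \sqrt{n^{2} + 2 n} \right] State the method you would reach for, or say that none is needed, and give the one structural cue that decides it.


Verdict: conjugate multiplication — turning the difference into a conjugate-rationalized ratio makes the limit readable.


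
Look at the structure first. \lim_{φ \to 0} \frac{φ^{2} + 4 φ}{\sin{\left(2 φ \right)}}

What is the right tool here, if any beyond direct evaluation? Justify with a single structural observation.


Verdict: l'Hôpital's rule (0/0) — the 0/0 form at 0 is the signature situation for l'Hôpital's rule. Known elementary limits would finish this too — the rule just bypasses the case analysis.


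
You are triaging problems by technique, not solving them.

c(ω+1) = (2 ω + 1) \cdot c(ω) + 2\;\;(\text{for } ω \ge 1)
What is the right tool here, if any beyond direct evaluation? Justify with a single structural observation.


Verdict: a summation factor — one-term recursion with variable weight 2 ω + 1 is solved by product normalization, not by root-finding.


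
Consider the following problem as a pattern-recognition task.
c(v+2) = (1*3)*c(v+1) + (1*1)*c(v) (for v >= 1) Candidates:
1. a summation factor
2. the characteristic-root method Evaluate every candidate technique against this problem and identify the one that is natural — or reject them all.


Verdict: the characteristic-root method — fixed numeric weights on consecutive terms and no forcing term added: the root method in its home territory.
- a summation factor — a summation factor telescopes one-step recursions; this one carries higher-order memory.
- the characteristic-root method — applies; the problem has the shape this method handles.


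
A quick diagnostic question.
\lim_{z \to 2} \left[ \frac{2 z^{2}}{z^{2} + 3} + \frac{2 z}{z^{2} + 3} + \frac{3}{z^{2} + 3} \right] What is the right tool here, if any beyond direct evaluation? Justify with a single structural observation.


Verdict: no special technique — the expression is continuous at 2 — substitute and evaluate; no indeterminate form appears.


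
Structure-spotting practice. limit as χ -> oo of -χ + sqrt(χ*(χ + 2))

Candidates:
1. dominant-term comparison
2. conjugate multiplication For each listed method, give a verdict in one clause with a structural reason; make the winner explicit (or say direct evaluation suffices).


Best approach: conjugate multiplication — infinity minus infinity with a radical in play — multiply by the conjugate so the divergences of sqrt(χ*(χ + 2)) and χ annihilate.
- dominant-term comparison: this limit is not decided by comparing polynomial growth at infinity.
- conjugate multiplication: yes, a natural case for it.


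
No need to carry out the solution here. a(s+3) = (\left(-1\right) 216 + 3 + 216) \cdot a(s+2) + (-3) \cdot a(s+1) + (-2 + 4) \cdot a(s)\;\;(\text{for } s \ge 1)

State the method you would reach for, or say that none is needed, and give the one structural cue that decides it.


Diagnosis: the characteristic-root method — every coefficient is a fixed number and the forcing is zero — substitute r^s and read off the root equation.


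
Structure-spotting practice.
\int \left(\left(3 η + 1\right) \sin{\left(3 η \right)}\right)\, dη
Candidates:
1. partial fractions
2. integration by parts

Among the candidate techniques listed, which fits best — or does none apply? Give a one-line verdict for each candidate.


Diagnosis: integration by parts — a polynomial 3 η + 1 against the kernel \sin{\left(3 η \right)} is the signature bounded-ladder case for integration by parts.
- partial fractions: the expression is not a ratio of polynomials that decomposes further.
- integration by parts: yes, a natural case for it.


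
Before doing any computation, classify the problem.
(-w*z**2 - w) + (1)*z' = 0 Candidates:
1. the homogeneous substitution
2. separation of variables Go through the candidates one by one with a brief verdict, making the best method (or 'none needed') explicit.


Diagnosis: separation of variables — one side of the product carries the independent variable, the other the unknown — the textbook separation shape.
- the homogeneous substitution — the ratio of the variables does not determine the slope.
- separation of variables — applicable, and directly so.


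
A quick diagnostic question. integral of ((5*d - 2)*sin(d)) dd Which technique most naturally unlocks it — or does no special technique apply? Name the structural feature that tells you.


Technique: integration by parts — 5*d - 2 dies after finitely many derivatives while sin(d) cycles under integration — the tabular/parts setup.


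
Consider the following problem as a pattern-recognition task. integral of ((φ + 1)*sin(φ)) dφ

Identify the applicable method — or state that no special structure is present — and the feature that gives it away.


Best approach: integration by parts — the integrand splits as φ + 1 times sin(φ) — repeatedly differentiating the polynomial part kills it, which is the parts ladder.


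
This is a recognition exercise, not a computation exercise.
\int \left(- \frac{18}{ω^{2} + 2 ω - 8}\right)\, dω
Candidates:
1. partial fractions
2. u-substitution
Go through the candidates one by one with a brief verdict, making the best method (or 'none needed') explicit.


Verdict: partial fractions — the bottom factors while the top stays lower-degree — split into simple fractions and integrate piece by piece.
- partial fractions — a fit — the right tool for this form.
- u-substitution — no subexpression of the integrand pairs with its own derivative as a factor — individual terms may offer their own substitutions, but any change of variable covering the whole integral would have to be constructed from outside the expression.


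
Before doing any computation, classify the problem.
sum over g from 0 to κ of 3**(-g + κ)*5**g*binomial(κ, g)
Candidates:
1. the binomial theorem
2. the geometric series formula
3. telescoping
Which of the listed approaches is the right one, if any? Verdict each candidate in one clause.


Verdict: the binomial theorem — the summand is term g of a binomial expansion in 5 and 3; the whole sum is a single power.
- the binomial theorem: yes — fits the structure here.
- the geometric series formula: dividing successive terms gives an index-dependent quantity, not a constant.
- telescoping: as presented, consecutive terms share no shifted copy to cancel against — no rewrite is on display to change that.


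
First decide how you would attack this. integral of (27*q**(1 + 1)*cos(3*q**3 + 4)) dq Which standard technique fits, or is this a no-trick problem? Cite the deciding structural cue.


Best approach: u-substitution — everything non-trivial happens through the inner expression 3*q**3 + 4, and its derivative accounts for the remaining factor up to a constant, so set u = 3*q**3 + 4.


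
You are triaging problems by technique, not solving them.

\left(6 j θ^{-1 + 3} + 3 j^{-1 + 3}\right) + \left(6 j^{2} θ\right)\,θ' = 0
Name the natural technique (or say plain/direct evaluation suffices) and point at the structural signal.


Method: the exact-equation method — equality of cross partials is the green light — assemble the potential function term by term.


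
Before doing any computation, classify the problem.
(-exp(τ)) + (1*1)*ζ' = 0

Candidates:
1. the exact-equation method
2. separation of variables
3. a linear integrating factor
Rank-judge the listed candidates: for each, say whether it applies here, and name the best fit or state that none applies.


Best approach: no special technique — solved for the derivative, ζ never appears on the right — this is a direct integration in τ, not a differential-equations problem at heart.
- the exact-equation method — no dependence on the unknown anywhere: exactness is a label without content here.
- separation of variables — with no unknown in the slope, separating variables is a formality — the equation integrates directly.
- a linear integrating factor — the linear template holds only trivially here (the unknown is absent, so the coefficient is zero) — the method is not the natural label.


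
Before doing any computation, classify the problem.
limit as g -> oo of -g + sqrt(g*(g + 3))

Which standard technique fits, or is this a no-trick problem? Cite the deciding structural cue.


Diagnosis: conjugate multiplication — turning the difference into a conjugate-rationalized ratio makes the limit readable.


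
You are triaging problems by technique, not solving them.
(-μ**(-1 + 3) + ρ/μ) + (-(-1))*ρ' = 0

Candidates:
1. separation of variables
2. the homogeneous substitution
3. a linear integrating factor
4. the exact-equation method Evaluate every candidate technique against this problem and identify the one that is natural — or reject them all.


Verdict: a linear integrating factor — the unknown enters only to the first power against a nonzero forcing term — the integrating-factor template applies directly.
- separation of variables: no division isolates the independent variable from the unknown.
- the homogeneous substitution — rescaling both variables together changes the slope, so no ratio substitution collapses it.
- a linear integrating factor: applies; the problem has the shape this method handles.
- the exact-equation method — the cross partial derivatives disagree, so no single potential exists.


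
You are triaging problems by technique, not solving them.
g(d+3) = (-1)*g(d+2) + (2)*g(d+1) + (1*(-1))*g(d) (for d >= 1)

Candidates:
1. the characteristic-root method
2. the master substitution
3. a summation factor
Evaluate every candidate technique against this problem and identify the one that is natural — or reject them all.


Method: the characteristic-root method — the recurrence is linear and homogeneous with constant coefficients, so the ansatz r^d turns it into a polynomial equation for r.
- the characteristic-root method: applies; the problem has the shape this method handles.
- the master substitution: no fixed divisor shrinks the index between calls.
- a summation factor — the recurrence reaches back more than one step, outside the first-order family a summation factor normalizes.


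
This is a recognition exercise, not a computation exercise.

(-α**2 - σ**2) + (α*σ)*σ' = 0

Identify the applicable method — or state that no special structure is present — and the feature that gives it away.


Verdict: the homogeneous substitution — the slope's numerator and denominator have matching total degree, so it depends only on σ/α and the ratio substitution collapses it. Rearranged, this also fits the Bernoulli template directly; the homogeneous substitution reads the structure without the rearrangement.


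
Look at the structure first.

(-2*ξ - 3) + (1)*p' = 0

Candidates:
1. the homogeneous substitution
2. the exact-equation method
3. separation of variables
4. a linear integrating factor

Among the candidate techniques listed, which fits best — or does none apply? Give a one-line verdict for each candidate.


Best approach: no special technique — solved for the derivative, no p appears — this is antidifferentiation in ξ wearing ODE clothing.
- the homogeneous substitution: the slope is not a function of the ratio of the variables alone.
- the exact-equation method: with the unknown absent from both coefficients, the cross-partial test holds emptily — nothing for the exact method to work on.
- separation of variables — with no unknown in the slope, separating variables is a formality — the equation integrates directly.
- a linear integrating factor: the linear template holds only trivially here (the unknown is absent, so the coefficient is zero) — the method is not the natural label.


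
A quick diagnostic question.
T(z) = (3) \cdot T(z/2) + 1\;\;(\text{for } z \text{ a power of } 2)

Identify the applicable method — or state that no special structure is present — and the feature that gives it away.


Technique: the master substitution — the argument shrinks by the factor 2, so measure the index on a logarithmic scale and the recursion becomes a shift.


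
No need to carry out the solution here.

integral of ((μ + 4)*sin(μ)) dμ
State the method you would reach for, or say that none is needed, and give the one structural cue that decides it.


Diagnosis: integration by parts — a polynomial factor μ + 4 multiplies sin(μ); differentiating μ + 4 lowers its degree while sin(μ) integrates cleanly, so parts wins.


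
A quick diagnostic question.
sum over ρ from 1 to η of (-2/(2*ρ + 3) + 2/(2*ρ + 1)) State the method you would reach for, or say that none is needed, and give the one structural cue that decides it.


Diagnosis: telescoping — spot the paired structure — each term adds 2/(2*ρ + 1) and subtracts its successor value, which the next term restores: the definition of a telescoping chain.


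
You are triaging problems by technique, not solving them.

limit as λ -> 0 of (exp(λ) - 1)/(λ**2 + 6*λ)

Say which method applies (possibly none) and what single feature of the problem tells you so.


Technique: l'Hôpital's rule (0/0) — the 0/0 form at 0 is the signature situation for l'Hôpital's rule. A local series expansion at the point resolves it as well; the rule is the packaged version of that step.


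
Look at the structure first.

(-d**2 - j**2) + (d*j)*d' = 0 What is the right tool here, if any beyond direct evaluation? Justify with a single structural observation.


Verdict: the homogeneous substitution — the slope is degree-zero homogeneous: the ratio substitution v = d/j collapses it. This doubles as a Bernoulli equation in the unknown as written; the homogeneous route needs no setup at all.


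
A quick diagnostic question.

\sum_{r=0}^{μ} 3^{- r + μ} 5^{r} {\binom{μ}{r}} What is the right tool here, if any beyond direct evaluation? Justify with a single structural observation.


Method: the binomial theorem — terms weighting {\binom{μ}{r}} against matched powers of 5 and 3 reassemble into (5 + 3)^μ by the binomial theorem.


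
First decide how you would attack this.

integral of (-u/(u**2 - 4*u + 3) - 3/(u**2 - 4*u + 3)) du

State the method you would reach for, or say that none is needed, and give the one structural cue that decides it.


Verdict: partial fractions — each factor of u**2 - 4*u + 3 owns one elementary piece of the integrand — separate them and integrate piecewise.


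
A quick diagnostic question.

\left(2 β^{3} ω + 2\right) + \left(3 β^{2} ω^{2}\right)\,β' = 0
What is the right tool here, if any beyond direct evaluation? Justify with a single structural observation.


Technique: the exact-equation method — equality of cross partials is the green light — assemble the potential function term by term.


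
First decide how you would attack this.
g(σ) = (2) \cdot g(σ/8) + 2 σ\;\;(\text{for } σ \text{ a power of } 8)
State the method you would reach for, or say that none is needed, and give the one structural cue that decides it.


Technique: the master substitution — the argument shrinks by the factor 8, so measure the index on a logarithmic scale and the recursion becomes a shift.


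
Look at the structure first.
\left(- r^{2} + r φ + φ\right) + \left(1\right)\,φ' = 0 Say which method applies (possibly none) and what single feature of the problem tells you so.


Diagnosis: a linear integrating factor — the unknown enters only to the first power against a nonzero forcing term — the integrating-factor template applies directly.


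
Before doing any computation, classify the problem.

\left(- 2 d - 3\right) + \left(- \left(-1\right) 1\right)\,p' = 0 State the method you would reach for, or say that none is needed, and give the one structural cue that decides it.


Diagnosis: no special technique — the slope is a pure function of d; integrate both sides and be done.


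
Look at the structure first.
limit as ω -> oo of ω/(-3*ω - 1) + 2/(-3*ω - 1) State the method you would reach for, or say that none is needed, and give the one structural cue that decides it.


Diagnosis: dominant-term comparison — divide through by the highest power of ω; every lower-order term dies and the dominant terms decide the limit. l'Hôpital's at-infinity variant applies to the expression viewed as a single quotient; the leading-term comparison is the direct route.


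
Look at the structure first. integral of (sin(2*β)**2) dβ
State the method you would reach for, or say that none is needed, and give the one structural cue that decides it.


Technique: a trigonometric identity — an even power like sin(2*β)**2 flattens under the half-angle identity into first-degree cosines you can integrate directly.


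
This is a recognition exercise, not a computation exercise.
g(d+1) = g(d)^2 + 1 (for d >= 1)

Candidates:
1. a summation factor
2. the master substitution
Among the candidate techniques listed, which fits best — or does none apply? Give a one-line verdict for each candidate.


Technique: no special technique — this one you iterate or analyze qualitatively: the nonlinearity defeats linear solution methods.
- a summation factor — no summation factor applies — the rule is not linear in the sequence values.
- the master substitution: no fixed divisor shrinks the index between calls.


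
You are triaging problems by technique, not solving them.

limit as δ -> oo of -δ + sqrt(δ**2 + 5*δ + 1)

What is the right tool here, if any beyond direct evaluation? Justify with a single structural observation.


Best approach: conjugate multiplication — neither sqrt(δ**2 + 5*δ + 1) nor δ converges alone, so rewrite their difference as a conjugate-rationalized quotient first.


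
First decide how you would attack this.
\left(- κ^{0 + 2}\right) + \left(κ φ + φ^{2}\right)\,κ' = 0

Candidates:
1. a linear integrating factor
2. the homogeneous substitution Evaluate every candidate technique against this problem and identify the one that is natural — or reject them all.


Best approach: the homogeneous substitution — the slope's numerator and denominator share total degree; set v = κ/φ and the equation drops to separable form. A Bernoulli substitution after rearrangement (possibly exchanging dependent and independent variable) is a fair alternative; the homogeneous route works on the equation as it stands.
- a linear integrating factor — the unknown enters nonlinearly (through a power, a denominator, or a transcendental function), which the linear integrating-factor recipe cannot absorb as-is — any repair would come from a preliminary substitution, not the factor.
- the homogeneous substitution — applies; the problem has the shape this method handles.


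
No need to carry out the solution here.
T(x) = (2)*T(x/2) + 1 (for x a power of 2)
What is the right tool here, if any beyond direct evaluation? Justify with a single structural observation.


Method: the master substitution — the argument shrinks by the factor 2, so measure the index on a logarithmic scale and the recursion becomes a shift.


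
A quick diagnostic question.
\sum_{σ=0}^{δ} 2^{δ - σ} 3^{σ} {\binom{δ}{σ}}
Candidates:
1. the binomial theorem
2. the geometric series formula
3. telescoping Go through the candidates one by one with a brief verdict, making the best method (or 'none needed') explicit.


Method: the binomial theorem — {\binom{δ}{σ}} weighting matched powers of 3 and 2 is the expanded form of (3 + 2)^δ — fold it back up.
- the binomial theorem — applies; the problem has the shape this method handles.
- the geometric series formula — no single multiplier carries one term to the next throughout the sum.
- telescoping: neither a shifted-difference shape nor integer-spaced poles are present.


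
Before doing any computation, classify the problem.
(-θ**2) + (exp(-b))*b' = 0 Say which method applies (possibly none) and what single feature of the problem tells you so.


Method: separation of variables — one side of the product carries the independent variable, the other the unknown — the textbook separation shape. An exactness check succeeds on this form as well — separation and the potential function arrive at the same answer, separation more directly.


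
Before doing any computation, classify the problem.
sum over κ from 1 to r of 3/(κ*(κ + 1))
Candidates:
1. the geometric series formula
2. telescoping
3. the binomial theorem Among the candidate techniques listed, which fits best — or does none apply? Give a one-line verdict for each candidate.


Best approach: telescoping — after splitting 3/(κ*(κ + 1)) into partial fractions, the pieces are shifted copies of one function and cancel telescopically.
- the geometric series formula: the ratio of consecutive terms depends on the index.
- telescoping — yes — fits the structure here.
- the binomial theorem — no binomial coefficients pair up with complementary powers here.


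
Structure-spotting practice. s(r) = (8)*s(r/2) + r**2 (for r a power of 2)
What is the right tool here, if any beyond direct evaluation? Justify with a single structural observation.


Method: the master substitution — the recursive call is at index r/2 rather than a shift, a divide-and-conquer shape — substituting r = 2^m linearizes it.
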